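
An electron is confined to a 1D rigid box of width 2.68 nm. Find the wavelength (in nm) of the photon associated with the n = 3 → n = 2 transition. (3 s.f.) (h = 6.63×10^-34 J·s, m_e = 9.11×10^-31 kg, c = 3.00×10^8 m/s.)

λ = 4.74×10^3 nm

E_1 = h²/(8m_eL²) = 8.397×10^-21 J, so ΔE = (3² − 2²)E_1 = 4.198×10^-20 J.
λ = hc/ΔE = (6.63×10^-34·3.00×10^8)/4.198×10^-20 = 4.74×10^-6 m = 4.74×10^3 nm.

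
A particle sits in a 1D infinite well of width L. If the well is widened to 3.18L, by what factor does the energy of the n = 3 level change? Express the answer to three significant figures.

E_n ∝ 1/L², so the energy scales by 1/3.18² = 0.0989.

0.0989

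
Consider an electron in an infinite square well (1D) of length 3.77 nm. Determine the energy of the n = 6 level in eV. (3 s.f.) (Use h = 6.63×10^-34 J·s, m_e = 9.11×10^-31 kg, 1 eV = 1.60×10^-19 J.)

For an infinite well E_n = n²h²/(8m_eL²), so E_1 = h²/(8m_eL²) = (6.63×10^-34)²/(8·9.11×10^-31·(3.77×10^-9 m)²) = 4.244×10^-21 J.
Then E_6 = 6²·E_1 = 36·4.244×10^-21 J = 1.528×10^-19 J.
Converting, E_6 = 1.528×10^-19 J / (1.60×10^-19 J/eV) = 0.955 eV.

E_6 = 0.955 eV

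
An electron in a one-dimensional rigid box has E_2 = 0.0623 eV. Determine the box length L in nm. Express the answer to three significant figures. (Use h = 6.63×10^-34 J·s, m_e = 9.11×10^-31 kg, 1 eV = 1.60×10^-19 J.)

L = 4.92 nm

From E_n = n²h²/(8m_eL²), L = n·h/√(8m_eE_n).
E_2 = 0.0623 eV = 9.968×10^-21 J, so L = 2·6.63×10^-34/√(8·9.11×10^-31·9.968×10^-21) = 4.92×10^-9 m = 4.92 nm.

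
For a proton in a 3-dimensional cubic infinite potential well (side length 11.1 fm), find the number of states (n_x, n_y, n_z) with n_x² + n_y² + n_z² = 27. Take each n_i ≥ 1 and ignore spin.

The level has n_x² + n_y² + n_z² = 27. The ordered positive-integer solutions are (1, 1, 5), (1, 5, 1), (3, 3, 3), (5, 1, 1).
That gives 4 states.

degeneracy = 4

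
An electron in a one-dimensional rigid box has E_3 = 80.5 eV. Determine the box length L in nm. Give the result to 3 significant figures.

L = 0.205 nm

From E_n = n²h²/(8m_eL²), L = n·h/√(8m_eE_n).
E_3 = 80.5 eV = 1.290×10^-17 J, so L = 3·6.626×10^-34/√(8·9.109×10^-31·1.290×10^-17) = 2.05×10^-10 m = 0.205 nm.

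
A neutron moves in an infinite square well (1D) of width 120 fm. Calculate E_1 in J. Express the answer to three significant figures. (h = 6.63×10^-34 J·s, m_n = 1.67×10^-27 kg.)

For an infinite well E_n = n²h²/(8m_nL²), so E_1 = h²/(8m_nL²) = (6.63×10^-34)²/(8·1.67×10^-27·(1.20×10^-13 m)²) = 2.285×10^-15 J.

E_1 = 2.28×10^-15 J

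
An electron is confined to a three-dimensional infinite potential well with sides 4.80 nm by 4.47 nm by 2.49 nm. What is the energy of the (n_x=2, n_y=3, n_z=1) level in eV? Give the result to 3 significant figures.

E = 0.295 eV

For a 3D rectangular well E = (h²/8m_e)·Σ n_i²/L_i² = (6.626×10^-34)²/(8·9.109×10^-31) · [2²/(4.80 nm)² + 3²/(4.47 nm)² + 1²/(2.49 nm)²].
Evaluating gives E = 4.731×10^-20 J = 0.295 eV.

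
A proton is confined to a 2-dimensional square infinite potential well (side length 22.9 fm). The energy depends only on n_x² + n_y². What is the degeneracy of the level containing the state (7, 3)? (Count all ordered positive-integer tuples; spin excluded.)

degeneracy = 2

The level has n_x² + n_y² = 58. The ordered positive-integer solutions are (3, 7), (7, 3).
That gives 2 states.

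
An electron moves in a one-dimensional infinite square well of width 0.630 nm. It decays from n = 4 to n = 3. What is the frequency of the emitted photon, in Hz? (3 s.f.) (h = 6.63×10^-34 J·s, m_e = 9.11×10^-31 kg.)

E_1 = h²/(8m_eL²) = 1.520×10^-19 J and ΔE = (4² − 3²)E_1 = 1.064×10^-18 J.
f = ΔE/h = 1.064×10^-18/6.63×10^-34 = 1.60×10^15 Hz.

f = 1.60×10^15 Hz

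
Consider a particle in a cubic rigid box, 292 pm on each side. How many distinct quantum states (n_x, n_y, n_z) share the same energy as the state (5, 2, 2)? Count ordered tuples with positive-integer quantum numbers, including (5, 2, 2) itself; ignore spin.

The level has n_x² + n_y² + n_z² = 33. The ordered positive-integer solutions are (1, 4, 4), (2, 2, 5), (2, 5, 2), (4, 1, 4), (4, 4, 1), (5, 2, 2).
That gives 6 states.

degeneracy = 6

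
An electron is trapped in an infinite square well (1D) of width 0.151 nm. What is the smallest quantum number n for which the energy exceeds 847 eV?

E_1 = h²/(8m_eL²) = 2.642×10^-18 J = 16.49 eV.
Need n² > 847/16.49 = 51.36, i.e. n > 7.167.
The smallest integer satisfying this is n = 8.

n = 8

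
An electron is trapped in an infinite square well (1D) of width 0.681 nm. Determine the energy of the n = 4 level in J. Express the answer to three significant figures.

E_4 = 2.08×10^-18 J

For an infinite well E_n = n²h²/(8m_eL²), so E_1 = h²/(8m_eL²) = (6.626×10^-34)²/(8·9.109×10^-31·(6.81×10^-10 m)²) = 1.299×10^-19 J.
Then E_4 = 4²·E_1 = 16·1.299×10^-19 J = 2.08×10^-18 J.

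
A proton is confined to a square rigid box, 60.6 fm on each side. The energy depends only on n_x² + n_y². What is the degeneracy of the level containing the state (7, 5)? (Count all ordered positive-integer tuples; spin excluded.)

degeneracy = 2

The level has n_x² + n_y² = 74. The ordered positive-integer solutions are (5, 7), (7, 5).
That gives 2 states.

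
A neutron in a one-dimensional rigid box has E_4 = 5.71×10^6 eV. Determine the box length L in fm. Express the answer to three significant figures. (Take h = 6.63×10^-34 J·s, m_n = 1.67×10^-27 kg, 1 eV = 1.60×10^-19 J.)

L = 24.0 fm

From E_n = n²h²/(8m_nL²), L = n·h/√(8m_nE_n).
E_4 = 5.71×10^6 eV = 9.136×10^-13 J, so L = 4·6.63×10^-34/√(8·1.67×10^-27·9.136×10^-13) = 2.40×10^-14 m = 24.0 fm.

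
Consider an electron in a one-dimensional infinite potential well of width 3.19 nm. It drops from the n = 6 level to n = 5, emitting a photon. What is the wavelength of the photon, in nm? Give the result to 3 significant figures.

E_1 = h²/(8m_eL²) = 5.921×10^-21 J, so ΔE = (6² − 5²)E_1 = 6.513×10^-20 J.
λ = hc/ΔE = (6.626×10^-34·2.998×10^8)/6.513×10^-20 = 3.05×10^-6 m = 3.05×10^3 nm.

λ = 3.05×10^3 nm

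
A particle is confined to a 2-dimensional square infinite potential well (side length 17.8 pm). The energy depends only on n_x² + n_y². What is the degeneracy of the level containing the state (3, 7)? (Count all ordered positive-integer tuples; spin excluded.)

The level has n_x² + n_y² = 58. The ordered positive-integer solutions are (3, 7), (7, 3).
That gives 2 states.

degeneracy = 2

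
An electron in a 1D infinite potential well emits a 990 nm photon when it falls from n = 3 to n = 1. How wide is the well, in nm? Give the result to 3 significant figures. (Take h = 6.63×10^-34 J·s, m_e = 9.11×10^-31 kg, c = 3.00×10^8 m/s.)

The photon carries ΔE = hc/λ = 6.63×10^-34·3.00×10^8/9.90×10^-7 m = 2.009×10^-19 J.
Since ΔE = (3² − 1²)E_1, E_1 = 2.511×10^-20 J, and L = h/√(8m_eE_1) = 1.55×10^-9 m = 1.55 nm.

L = 1.55 nm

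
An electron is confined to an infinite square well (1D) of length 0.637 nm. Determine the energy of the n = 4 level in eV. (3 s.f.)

E_4 = 14.8 eV

For an infinite well E_n = n²h²/(8m_eL²), so E_1 = h²/(8m_eL²) = (6.626×10^-34)²/(8·9.109×10^-31·(6.37×10^-10 m)²) = 1.485×10^-19 J.
Then E_4 = 4²·E_1 = 16·1.485×10^-19 J = 2.376×10^-18 J.
Converting, E_4 = 2.376×10^-18 J / (1.602×10^-19 J/eV) = 14.8 eV.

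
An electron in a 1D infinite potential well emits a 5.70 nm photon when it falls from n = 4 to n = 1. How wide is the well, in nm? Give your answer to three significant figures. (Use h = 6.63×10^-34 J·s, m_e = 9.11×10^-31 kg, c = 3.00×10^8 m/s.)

L = 0.161 nm

The photon carries ΔE = hc/λ = 6.63×10^-34·3.00×10^8/5.70×10^-9 m = 3.489×10^-17 J.
Since ΔE = (4² − 1²)E_1, E_1 = 2.326×10^-18 J, and L = h/√(8m_eE_1) = 1.61×10^-10 m = 0.161 nm.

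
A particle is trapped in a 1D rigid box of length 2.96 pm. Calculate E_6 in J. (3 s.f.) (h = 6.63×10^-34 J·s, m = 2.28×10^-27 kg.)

E_6 = 9.90×10^-17 J

For an infinite well E_n = n²h²/(8mL²), so E_1 = h²/(8mL²) = (6.63×10^-34)²/(8·2.28×10^-27·(2.96×10^-12 m)²) = 2.751×10^-18 J.
Then E_6 = 6²·E_1 = 36·2.751×10^-18 J = 9.90×10^-17 J.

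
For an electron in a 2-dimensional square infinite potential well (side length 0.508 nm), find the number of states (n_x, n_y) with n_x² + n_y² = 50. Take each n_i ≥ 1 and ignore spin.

degeneracy = 3

The level has n_x² + n_y² = 50. The ordered positive-integer solutions are (1, 7), (5, 5), (7, 1).
That gives 3 states.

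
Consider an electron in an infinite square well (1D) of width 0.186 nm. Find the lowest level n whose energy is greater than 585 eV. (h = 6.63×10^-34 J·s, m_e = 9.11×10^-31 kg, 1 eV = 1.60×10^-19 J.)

n = 8

E_1 = h²/(8m_eL²) = 1.743×10^-18 J = 10.89 eV.
Need n² > 585/10.89 = 53.72, i.e. n > 7.329.
The smallest integer satisfying this is n = 8.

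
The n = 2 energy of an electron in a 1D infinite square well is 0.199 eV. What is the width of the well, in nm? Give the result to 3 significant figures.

From E_n = n²h²/(8m_eL²), L = n·h/√(8m_eE_n).
E_2 = 0.199 eV = 3.188×10^-20 J, so L = 2·6.626×10^-34/√(8·9.109×10^-31·3.188×10^-20) = 2.75×10^-9 m = 2.75 nm.

L = 2.75 nm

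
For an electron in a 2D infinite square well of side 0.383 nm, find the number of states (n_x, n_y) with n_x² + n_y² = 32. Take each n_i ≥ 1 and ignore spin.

degeneracy = 1

The level has n_x² + n_y² = 32. The ordered positive-integer solutions are (4, 4).
That gives 1 state.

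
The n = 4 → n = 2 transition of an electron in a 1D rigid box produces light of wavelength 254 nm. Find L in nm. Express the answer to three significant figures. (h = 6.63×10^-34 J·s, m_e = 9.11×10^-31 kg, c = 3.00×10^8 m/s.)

The photon carries ΔE = hc/λ = 6.63×10^-34·3.00×10^8/2.54×10^-7 m = 7.831×10^-19 J.
Since ΔE = (4² − 2²)E_1, E_1 = 6.526×10^-20 J, and L = h/√(8m_eE_1) = 9.61×10^-10 m = 0.961 nm.

L = 0.961 nm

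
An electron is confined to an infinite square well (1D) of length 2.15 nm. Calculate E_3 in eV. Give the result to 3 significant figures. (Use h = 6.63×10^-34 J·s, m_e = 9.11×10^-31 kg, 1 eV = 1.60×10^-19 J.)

E_3 = 0.734 eV

For an infinite well E_n = n²h²/(8m_eL²), so E_1 = h²/(8m_eL²) = (6.63×10^-34)²/(8·9.11×10^-31·(2.15×10^-9 m)²) = 1.305×10^-20 J.
Then E_3 = 3²·E_1 = 9·1.305×10^-20 J = 1.174×10^-19 J.
Converting, E_3 = 1.174×10^-19 J / (1.60×10^-19 J/eV) = 0.734 eV.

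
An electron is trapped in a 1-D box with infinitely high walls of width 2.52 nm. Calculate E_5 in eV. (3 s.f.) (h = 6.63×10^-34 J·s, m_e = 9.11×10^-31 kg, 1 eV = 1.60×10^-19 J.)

E_5 = 1.48 eV

For an infinite well E_n = n²h²/(8m_eL²), so E_1 = h²/(8m_eL²) = (6.63×10^-34)²/(8·9.11×10^-31·(2.52×10^-9 m)²) = 9.498×10^-21 J.
Then E_5 = 5²·E_1 = 25·9.498×10^-21 J = 2.374×10^-19 J.
Converting, E_5 = 2.374×10^-19 J / (1.60×10^-19 J/eV) = 1.48 eV.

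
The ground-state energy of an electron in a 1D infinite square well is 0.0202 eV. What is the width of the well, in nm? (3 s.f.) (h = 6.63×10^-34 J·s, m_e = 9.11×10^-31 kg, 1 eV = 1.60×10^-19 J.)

L = 4.32 nm

From E_n = n²h²/(8m_eL²), L = n·h/√(8m_eE_n).
E_1 = 0.0202 eV = 3.232×10^-21 J, so L = 1·6.63×10^-34/√(8·9.11×10^-31·3.232×10^-21) = 4.32×10^-9 m = 4.32 nm.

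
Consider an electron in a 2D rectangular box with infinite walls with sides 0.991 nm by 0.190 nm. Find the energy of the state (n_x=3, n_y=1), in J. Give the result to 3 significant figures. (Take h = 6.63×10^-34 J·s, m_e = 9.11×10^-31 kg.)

E = 2.22×10^-18 J

For a 2D rectangular well E = (h²/8m_e)·Σ n_i²/L_i² = (6.63×10^-34)²/(8·9.11×10^-31) · [3²/(0.991 nm)² + 1²/(0.190 nm)²].
Evaluating gives E = 2.22×10^-18 J.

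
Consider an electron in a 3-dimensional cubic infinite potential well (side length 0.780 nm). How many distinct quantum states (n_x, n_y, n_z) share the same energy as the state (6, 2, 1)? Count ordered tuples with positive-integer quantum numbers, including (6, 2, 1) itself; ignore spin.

The level has n_x² + n_y² + n_z² = 41. The ordered positive-integer solutions are (1, 2, 6), (1, 6, 2), (2, 1, 6), (2, 6, 1), (3, 4, 4), (4, 3, 4), (4, 4, 3), (6, 1, 2), (6, 2, 1).
That gives 9 states.

degeneracy = 9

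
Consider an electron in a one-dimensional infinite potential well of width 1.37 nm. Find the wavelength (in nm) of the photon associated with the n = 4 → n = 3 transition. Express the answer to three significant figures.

E_1 = h²/(8m_eL²) = 3.210×10^-20 J, so ΔE = (4² − 3²)E_1 = 2.247×10^-19 J.
λ = hc/ΔE = (6.626×10^-34·2.998×10^8)/2.247×10^-19 = 8.84×10^-7 m = 884 nm.

λ = 884 nm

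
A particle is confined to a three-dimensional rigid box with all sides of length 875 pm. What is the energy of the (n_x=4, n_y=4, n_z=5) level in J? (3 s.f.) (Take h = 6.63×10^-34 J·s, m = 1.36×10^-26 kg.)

E = 3.01×10^-22 J

For a 3D rectangular well E = (h²/8m)·Σ n_i²/L_i² = (6.63×10^-34)²/(8·1.36×10^-26) · [4²/(875 pm)² + 4²/(875 pm)² + 5²/(875 pm)²].
Evaluating gives E = 3.01×10^-22 J.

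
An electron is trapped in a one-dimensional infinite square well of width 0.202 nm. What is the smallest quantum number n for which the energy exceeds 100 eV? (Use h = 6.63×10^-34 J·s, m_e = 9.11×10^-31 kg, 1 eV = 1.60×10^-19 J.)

E_1 = h²/(8m_eL²) = 1.478×10^-18 J = 9.238 eV.
Need n² > 100/9.238 = 10.82, i.e. n > 3.289.
The smallest integer satisfying this is n = 4.

n = 4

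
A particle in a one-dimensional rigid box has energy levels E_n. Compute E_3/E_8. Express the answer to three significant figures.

E_n ∝ n², so E_3/E_8 = 3²/8² = 9/64 = 0.141.

0.141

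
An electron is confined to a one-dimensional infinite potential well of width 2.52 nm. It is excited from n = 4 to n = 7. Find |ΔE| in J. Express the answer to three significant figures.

|ΔE| = 3.13×10^-19 J

E_1 = h²/(8m_eL²) = 9.487×10^-21 J.
|ΔE| = |4² − 7²|·E_1 = 33·9.487×10^-21 J = 3.13×10^-19 J.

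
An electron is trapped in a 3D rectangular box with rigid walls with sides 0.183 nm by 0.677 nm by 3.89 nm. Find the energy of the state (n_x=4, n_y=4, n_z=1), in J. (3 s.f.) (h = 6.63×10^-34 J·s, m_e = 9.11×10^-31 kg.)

For a 3D rectangular well E = (h²/8m_e)·Σ n_i²/L_i² = (6.63×10^-34)²/(8·9.11×10^-31) · [4²/(0.183 nm)² + 4²/(0.677 nm)² + 1²/(3.89 nm)²].
Evaluating gives E = 3.09×10^-17 J.

E = 3.09×10^-17 J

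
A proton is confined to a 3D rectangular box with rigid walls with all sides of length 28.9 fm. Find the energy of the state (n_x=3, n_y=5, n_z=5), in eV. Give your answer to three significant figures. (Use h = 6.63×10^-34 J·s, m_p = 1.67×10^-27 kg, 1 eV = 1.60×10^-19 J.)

E = 1.45×10^7 eV

For a 3D rectangular well E = (h²/8m_p)·Σ n_i²/L_i² = (6.63×10^-34)²/(8·1.67×10^-27) · [3²/(28.9 fm)² + 5²/(28.9 fm)² + 5²/(28.9 fm)²].
Evaluating gives E = 2.324×10^-12 J = 1.45×10^7 eV.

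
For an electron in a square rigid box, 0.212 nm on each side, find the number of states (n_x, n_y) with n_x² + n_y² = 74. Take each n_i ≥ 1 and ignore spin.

The level has n_x² + n_y² = 74. The ordered positive-integer solutions are (5, 7), (7, 5).
That gives 2 states.

degeneracy = 2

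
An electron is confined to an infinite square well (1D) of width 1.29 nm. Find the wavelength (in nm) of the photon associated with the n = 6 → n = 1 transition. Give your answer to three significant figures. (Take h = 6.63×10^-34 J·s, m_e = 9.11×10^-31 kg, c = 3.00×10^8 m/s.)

λ = 157 nm

E_1 = h²/(8m_eL²) = 3.624×10^-20 J, so ΔE = (6² − 1²)E_1 = 1.268×10^-18 J.
λ = hc/ΔE = (6.63×10^-34·3.00×10^8)/1.268×10^-18 = 1.57×10^-7 m = 157 nm.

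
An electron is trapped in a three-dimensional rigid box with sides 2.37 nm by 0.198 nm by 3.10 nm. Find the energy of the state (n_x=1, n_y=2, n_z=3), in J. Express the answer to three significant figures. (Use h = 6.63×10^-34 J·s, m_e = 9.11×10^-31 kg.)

For a 3D rectangular well E = (h²/8m_e)·Σ n_i²/L_i² = (6.63×10^-34)²/(8·9.11×10^-31) · [1²/(2.37 nm)² + 2²/(0.198 nm)² + 3²/(3.10 nm)²].
Evaluating gives E = 6.22×10^-18 J.

E = 6.22×10^-18 J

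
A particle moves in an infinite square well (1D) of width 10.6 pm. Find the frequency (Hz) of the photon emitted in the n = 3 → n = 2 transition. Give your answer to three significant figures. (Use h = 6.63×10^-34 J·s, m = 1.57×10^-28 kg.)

f = 2.35×10^16 Hz

E_1 = h²/(8mL²) = 3.115×10^-18 J and ΔE = (3² − 2²)E_1 = 1.557×10^-17 J.
f = ΔE/h = 1.557×10^-17/6.63×10^-34 = 2.35×10^16 Hz.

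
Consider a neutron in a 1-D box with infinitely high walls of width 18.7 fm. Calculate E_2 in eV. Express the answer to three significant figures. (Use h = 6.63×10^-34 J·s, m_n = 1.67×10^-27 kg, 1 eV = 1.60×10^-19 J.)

E_2 = 2.35×10^6 eV

For an infinite well E_n = n²h²/(8m_nL²), so E_1 = h²/(8m_nL²) = (6.63×10^-34)²/(8·1.67×10^-27·(1.87×10^-14 m)²) = 9.409×10^-14 J.
Then E_2 = 2²·E_1 = 4·9.409×10^-14 J = 3.764×10^-13 J.
Converting, E_2 = 3.764×10^-13 J / (1.60×10^-19 J/eV) = 2.35×10^6 eV.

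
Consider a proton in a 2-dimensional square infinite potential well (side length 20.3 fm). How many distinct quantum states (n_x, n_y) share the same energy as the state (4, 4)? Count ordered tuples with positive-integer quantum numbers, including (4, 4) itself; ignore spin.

The level has n_x² + n_y² = 32. The ordered positive-integer solutions are (4, 4).
That gives 1 state.

degeneracy = 1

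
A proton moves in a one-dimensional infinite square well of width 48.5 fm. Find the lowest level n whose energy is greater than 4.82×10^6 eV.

E_1 = h²/(8m_pL²) = 1.395×10^-14 J = 8.708×10^4 eV.
Need n² > 4.82×10^6/8.708×10^4 = 55.35, i.e. n > 7.440.
The smallest integer satisfying this is n = 8.

n = 8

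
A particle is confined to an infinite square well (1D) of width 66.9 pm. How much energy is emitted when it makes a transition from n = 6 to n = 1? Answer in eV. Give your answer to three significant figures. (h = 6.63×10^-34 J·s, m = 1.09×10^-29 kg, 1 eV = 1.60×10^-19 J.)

E_1 = h²/(8mL²) = 1.126×10^-18 J.
|ΔE| = |6² − 1²|·E_1 = 35·1.126×10^-18 J = 3.941×10^-17 J = 246 eV.

|ΔE| = 246 eV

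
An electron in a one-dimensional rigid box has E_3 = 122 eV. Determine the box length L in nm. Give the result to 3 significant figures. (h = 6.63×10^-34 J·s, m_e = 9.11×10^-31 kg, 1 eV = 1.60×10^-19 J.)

L = 0.167 nm

From E_n = n²h²/(8m_eL²), L = n·h/√(8m_eE_n).
E_3 = 122 eV = 1.952×10^-17 J, so L = 3·6.63×10^-34/√(8·9.11×10^-31·1.952×10^-17) = 1.67×10^-10 m = 0.167 nm.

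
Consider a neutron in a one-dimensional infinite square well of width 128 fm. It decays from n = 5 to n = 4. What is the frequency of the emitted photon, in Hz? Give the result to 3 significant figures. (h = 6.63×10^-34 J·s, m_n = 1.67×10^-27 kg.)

f = 2.73×10^19 Hz

E_1 = h²/(8m_nL²) = 2.008×10^-15 J and ΔE = (5² − 4²)E_1 = 1.807×10^-14 J.
f = ΔE/h = 1.807×10^-14/6.63×10^-34 = 2.73×10^19 Hz.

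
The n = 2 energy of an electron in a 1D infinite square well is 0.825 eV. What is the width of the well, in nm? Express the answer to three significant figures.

L = 1.35 nm

From E_n = n²h²/(8m_eL²), L = n·h/√(8m_eE_n).
E_2 = 0.825 eV = 1.322×10^-19 J, so L = 2·6.626×10^-34/√(8·9.109×10^-31·1.322×10^-19) = 1.35×10^-9 m = 1.35 nm.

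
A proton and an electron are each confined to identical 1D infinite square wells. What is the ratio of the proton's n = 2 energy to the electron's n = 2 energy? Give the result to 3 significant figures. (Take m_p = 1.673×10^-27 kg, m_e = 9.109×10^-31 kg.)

5.44×10^-4

E_n ∝ 1/m at fixed n and L, so the ratio is m_e/m_p = 9.109×10^-31/1.673×10^-27 = 5.44×10^-4.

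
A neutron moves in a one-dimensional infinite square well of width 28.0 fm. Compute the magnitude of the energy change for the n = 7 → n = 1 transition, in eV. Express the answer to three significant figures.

E_1 = h²/(8m_nL²) = 4.179×10^-14 J.
|ΔE| = |7² − 1²|·E_1 = 48·4.179×10^-14 J = 2.006×10^-12 J = 1.25×10^7 eV.

|ΔE| = 1.25×10^7 eV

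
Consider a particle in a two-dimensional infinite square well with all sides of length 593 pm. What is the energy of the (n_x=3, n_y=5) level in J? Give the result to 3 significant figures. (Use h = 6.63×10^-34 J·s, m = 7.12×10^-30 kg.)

E = 7.46×10^-19 J

For a 2D rectangular well E = (h²/8m)·Σ n_i²/L_i² = (6.63×10^-34)²/(8·7.12×10^-30) · [3²/(593 pm)² + 5²/(593 pm)²].
Evaluating gives E = 7.46×10^-19 J.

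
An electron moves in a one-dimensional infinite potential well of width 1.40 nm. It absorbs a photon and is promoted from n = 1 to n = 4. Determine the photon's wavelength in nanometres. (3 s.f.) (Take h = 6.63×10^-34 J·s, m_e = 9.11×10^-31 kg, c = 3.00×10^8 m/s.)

λ = 431 nm

E_1 = h²/(8m_eL²) = 3.077×10^-20 J, so ΔE = (4² − 1²)E_1 = 4.616×10^-19 J.
λ = hc/ΔE = (6.63×10^-34·3.00×10^8)/4.616×10^-19 = 4.31×10^-7 m = 431 nm.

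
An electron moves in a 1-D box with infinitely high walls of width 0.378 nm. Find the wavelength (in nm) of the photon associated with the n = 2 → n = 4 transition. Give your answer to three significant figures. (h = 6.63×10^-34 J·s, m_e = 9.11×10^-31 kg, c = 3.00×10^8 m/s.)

E_1 = h²/(8m_eL²) = 4.221×10^-19 J, so ΔE = (4² − 2²)E_1 = 5.065×10^-18 J.
λ = hc/ΔE = (6.63×10^-34·3.00×10^8)/5.065×10^-18 = 3.93×10^-8 m = 39.3 nm.

λ = 39.3 nm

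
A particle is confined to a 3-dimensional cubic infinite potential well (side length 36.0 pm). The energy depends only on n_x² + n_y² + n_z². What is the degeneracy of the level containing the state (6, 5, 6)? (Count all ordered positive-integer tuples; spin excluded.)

degeneracy = 3

The level has n_x² + n_y² + n_z² = 97. The ordered positive-integer solutions are (5, 6, 6), (6, 5, 6), (6, 6, 5).
That gives 3 states.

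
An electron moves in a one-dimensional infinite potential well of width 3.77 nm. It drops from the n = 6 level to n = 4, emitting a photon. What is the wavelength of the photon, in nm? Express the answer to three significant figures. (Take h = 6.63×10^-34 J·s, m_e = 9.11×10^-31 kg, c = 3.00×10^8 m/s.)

λ = 2.34×10^3 nm

E_1 = h²/(8m_eL²) = 4.244×10^-21 J, so ΔE = (6² − 4²)E_1 = 8.488×10^-20 J.
λ = hc/ΔE = (6.63×10^-34·3.00×10^8)/8.488×10^-20 = 2.34×10^-6 m = 2.34×10^3 nm.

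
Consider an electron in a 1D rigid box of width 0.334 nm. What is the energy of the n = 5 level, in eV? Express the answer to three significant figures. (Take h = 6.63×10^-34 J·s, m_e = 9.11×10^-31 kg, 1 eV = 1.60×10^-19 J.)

E_5 = 84.5 eV

For an infinite well E_n = n²h²/(8m_eL²), so E_1 = h²/(8m_eL²) = (6.63×10^-34)²/(8·9.11×10^-31·(3.34×10^-10 m)²) = 5.407×10^-19 J.
Then E_5 = 5²·E_1 = 25·5.407×10^-19 J = 1.352×10^-17 J.
Converting, E_5 = 1.352×10^-17 J / (1.60×10^-19 J/eV) = 84.5 eV.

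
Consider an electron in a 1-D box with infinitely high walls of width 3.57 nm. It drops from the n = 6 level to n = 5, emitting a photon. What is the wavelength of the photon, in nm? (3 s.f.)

λ = 3.82×10^3 nm

E_1 = h²/(8m_eL²) = 4.727×10^-21 J, so ΔE = (6² − 5²)E_1 = 5.200×10^-20 J.
λ = hc/ΔE = (6.626×10^-34·2.998×10^8)/5.200×10^-20 = 3.82×10^-6 m = 3.82×10^3 nm.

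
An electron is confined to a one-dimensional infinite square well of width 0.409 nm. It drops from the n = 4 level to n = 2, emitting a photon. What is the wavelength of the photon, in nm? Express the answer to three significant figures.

E_1 = h²/(8m_eL²) = 3.602×10^-19 J, so ΔE = (4² − 2²)E_1 = 4.322×10^-18 J.
λ = hc/ΔE = (6.626×10^-34·2.998×10^8)/4.322×10^-18 = 4.60×10^-8 m = 46.0 nm.

λ = 46.0 nm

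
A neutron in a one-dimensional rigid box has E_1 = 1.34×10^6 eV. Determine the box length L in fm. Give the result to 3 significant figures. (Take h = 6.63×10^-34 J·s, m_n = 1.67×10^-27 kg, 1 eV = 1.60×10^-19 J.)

From E_n = n²h²/(8m_nL²), L = n·h/√(8m_nE_n).
E_1 = 1.34×10^6 eV = 2.144×10^-13 J, so L = 1·6.63×10^-34/√(8·1.67×10^-27·2.144×10^-13) = 1.24×10^-14 m = 12.4 fm.

L = 12.4 fm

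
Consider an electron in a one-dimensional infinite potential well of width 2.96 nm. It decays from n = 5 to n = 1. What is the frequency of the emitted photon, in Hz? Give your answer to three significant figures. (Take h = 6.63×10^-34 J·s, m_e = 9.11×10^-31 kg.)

E_1 = h²/(8m_eL²) = 6.884×10^-21 J and ΔE = (5² − 1²)E_1 = 1.652×10^-19 J.
f = ΔE/h = 1.652×10^-19/6.63×10^-34 = 2.49×10^14 Hz.

f = 2.49×10^14 Hz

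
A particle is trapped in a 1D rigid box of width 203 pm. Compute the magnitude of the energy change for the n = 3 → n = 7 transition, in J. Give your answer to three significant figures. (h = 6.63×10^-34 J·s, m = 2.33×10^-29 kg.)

E_1 = h²/(8mL²) = 5.723×10^-20 J.
|ΔE| = |3² − 7²|·E_1 = 40·5.723×10^-20 J = 2.29×10^-18 J.

|ΔE| = 2.29×10^-18 J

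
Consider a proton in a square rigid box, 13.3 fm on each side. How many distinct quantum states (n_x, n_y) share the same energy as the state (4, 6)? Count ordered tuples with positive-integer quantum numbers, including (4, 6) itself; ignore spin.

The level has n_x² + n_y² = 52. The ordered positive-integer solutions are (4, 6), (6, 4).
That gives 2 states.

degeneracy = 2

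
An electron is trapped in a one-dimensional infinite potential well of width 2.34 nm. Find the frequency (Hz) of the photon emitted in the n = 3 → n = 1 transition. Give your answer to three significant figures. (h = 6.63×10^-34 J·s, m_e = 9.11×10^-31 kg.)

f = 1.33×10^14 Hz

E_1 = h²/(8m_eL²) = 1.102×10^-20 J and ΔE = (3² − 1²)E_1 = 8.816×10^-20 J.
f = ΔE/h = 8.816×10^-20/6.63×10^-34 = 1.33×10^14 Hz.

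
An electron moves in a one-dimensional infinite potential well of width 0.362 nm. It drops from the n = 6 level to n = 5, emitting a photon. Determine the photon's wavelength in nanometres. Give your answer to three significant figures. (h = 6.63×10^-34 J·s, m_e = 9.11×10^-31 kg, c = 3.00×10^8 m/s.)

λ = 39.3 nm

E_1 = h²/(8m_eL²) = 4.603×10^-19 J, so ΔE = (6² − 5²)E_1 = 5.063×10^-18 J.
λ = hc/ΔE = (6.63×10^-34·3.00×10^8)/5.063×10^-18 = 3.93×10^-8 m = 39.3 nm.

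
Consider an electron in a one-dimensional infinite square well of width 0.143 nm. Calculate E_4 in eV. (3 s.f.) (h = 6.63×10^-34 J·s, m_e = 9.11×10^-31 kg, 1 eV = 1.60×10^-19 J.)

E_4 = 295 eV

For an infinite well E_n = n²h²/(8m_eL²), so E_1 = h²/(8m_eL²) = (6.63×10^-34)²/(8·9.11×10^-31·(1.43×10^-10 m)²) = 2.949×10^-18 J.
Then E_4 = 4²·E_1 = 16·2.949×10^-18 J = 4.718×10^-17 J.
Converting, E_4 = 4.718×10^-17 J / (1.60×10^-19 J/eV) = 295 eV.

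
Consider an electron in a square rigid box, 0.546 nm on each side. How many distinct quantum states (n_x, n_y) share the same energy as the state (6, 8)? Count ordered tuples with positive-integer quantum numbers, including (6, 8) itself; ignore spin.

The level has n_x² + n_y² = 100. The ordered positive-integer solutions are (6, 8), (8, 6).
That gives 2 states.

degeneracy = 2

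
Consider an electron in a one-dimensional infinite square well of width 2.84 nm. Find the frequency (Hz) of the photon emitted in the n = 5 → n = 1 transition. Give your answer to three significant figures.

E_1 = h²/(8m_eL²) = 7.470×10^-21 J and ΔE = (5² − 1²)E_1 = 1.793×10^-19 J.
f = ΔE/h = 1.793×10^-19/6.626×10^-34 = 2.71×10^14 Hz.

f = 2.71×10^14 Hz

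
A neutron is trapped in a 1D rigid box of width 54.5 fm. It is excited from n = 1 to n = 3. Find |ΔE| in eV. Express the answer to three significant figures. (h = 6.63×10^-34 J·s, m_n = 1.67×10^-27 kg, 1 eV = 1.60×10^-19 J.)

|ΔE| = 5.54×10^5 eV

E_1 = h²/(8m_nL²) = 1.108×10^-14 J.
|ΔE| = |1² − 3²|·E_1 = 8·1.108×10^-14 J = 8.864×10^-14 J = 5.54×10^5 eV.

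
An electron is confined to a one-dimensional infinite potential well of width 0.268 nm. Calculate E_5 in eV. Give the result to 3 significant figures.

E_5 = 131 eV

For an infinite well E_n = n²h²/(8m_eL²), so E_1 = h²/(8m_eL²) = (6.626×10^-34)²/(8·9.109×10^-31·(2.68×10^-10 m)²) = 8.388×10^-19 J.
Then E_5 = 5²·E_1 = 25·8.388×10^-19 J = 2.097×10^-17 J.
Converting, E_5 = 2.097×10^-17 J / (1.602×10^-19 J/eV) = 131 eV.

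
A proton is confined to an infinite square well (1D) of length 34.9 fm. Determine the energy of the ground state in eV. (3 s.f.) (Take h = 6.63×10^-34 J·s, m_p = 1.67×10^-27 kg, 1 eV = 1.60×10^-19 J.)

For an infinite well E_n = n²h²/(8m_pL²), so E_1 = h²/(8m_pL²) = (6.63×10^-34)²/(8·1.67×10^-27·(3.49×10^-14 m)²) = 2.701×10^-14 J.
Converting, E_1 = 2.701×10^-14 J / (1.60×10^-19 J/eV) = 1.69×10^5 eV.

E_1 = 1.69×10^5 eV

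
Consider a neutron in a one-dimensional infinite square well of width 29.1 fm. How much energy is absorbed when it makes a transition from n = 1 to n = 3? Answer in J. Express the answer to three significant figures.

|ΔE| = 3.10×10^-13 J

E_1 = h²/(8m_nL²) = 3.869×10^-14 J.
|ΔE| = |1² − 3²|·E_1 = 8·3.869×10^-14 J = 3.10×10^-13 J.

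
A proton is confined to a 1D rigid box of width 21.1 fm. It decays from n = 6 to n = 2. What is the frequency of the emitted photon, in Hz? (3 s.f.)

E_1 = h²/(8m_pL²) = 7.368×10^-14 J and ΔE = (6² − 2²)E_1 = 2.358×10^-12 J.
f = ΔE/h = 2.358×10^-12/6.626×10^-34 = 3.56×10^21 Hz.

f = 3.56×10^21 Hz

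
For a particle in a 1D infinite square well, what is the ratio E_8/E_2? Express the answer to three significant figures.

16.0

E_n ∝ n², so E_8/E_2 = 8²/2² = 64/4 = 16.0.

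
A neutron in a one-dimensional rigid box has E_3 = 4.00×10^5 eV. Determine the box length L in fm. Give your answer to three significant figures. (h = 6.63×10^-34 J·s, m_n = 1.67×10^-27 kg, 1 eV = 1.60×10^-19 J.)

From E_n = n²h²/(8m_nL²), L = n·h/√(8m_nE_n).
E_3 = 4.00×10^5 eV = 6.400×10^-14 J, so L = 3·6.63×10^-34/√(8·1.67×10^-27·6.400×10^-14) = 6.80×10^-14 m = 68.0 fm.

L = 68.0 fm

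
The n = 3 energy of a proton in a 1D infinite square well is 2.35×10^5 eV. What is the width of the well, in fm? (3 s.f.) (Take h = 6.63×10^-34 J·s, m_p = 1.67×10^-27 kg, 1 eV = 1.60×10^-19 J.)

From E_n = n²h²/(8m_pL²), L = n·h/√(8m_pE_n).
E_3 = 2.35×10^5 eV = 3.760×10^-14 J, so L = 3·6.63×10^-34/√(8·1.67×10^-27·3.760×10^-14) = 8.87×10^-14 m = 88.7 fm.

L = 88.7 fm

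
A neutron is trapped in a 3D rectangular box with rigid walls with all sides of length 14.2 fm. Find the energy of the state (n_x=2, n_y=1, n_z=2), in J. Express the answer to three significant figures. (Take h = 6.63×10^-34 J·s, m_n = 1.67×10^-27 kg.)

For a 3D rectangular well E = (h²/8m_n)·Σ n_i²/L_i² = (6.63×10^-34)²/(8·1.67×10^-27) · [2²/(14.2 fm)² + 1²/(14.2 fm)² + 2²/(14.2 fm)²].
Evaluating gives E = 1.47×10^-12 J.

E = 1.47×10^-12 J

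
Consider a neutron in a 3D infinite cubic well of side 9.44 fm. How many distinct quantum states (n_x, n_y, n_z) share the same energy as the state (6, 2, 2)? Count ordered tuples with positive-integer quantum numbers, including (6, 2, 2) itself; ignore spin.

The level has n_x² + n_y² + n_z² = 44. The ordered positive-integer solutions are (2, 2, 6), (2, 6, 2), (6, 2, 2).
That gives 3 states.

degeneracy = 3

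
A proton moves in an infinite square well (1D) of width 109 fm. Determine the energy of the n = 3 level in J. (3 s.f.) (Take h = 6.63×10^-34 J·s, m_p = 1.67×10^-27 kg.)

E_3 = 2.49×10^-14 J

For an infinite well E_n = n²h²/(8m_pL²), so E_1 = h²/(8m_pL²) = (6.63×10^-34)²/(8·1.67×10^-27·(1.09×10^-13 m)²) = 2.769×10^-15 J.
Then E_3 = 3²·E_1 = 9·2.769×10^-15 J = 2.49×10^-14 J.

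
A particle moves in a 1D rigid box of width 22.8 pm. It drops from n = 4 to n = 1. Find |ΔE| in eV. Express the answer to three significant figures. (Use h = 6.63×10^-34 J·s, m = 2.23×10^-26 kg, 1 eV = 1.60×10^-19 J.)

E_1 = h²/(8mL²) = 4.740×10^-21 J.
|ΔE| = |4² − 1²|·E_1 = 15·4.740×10^-21 J = 7.110×10^-20 J = 0.444 eV.

|ΔE| = 0.444 eV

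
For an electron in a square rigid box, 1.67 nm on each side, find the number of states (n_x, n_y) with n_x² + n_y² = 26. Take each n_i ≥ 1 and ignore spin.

degeneracy = 2

The level has n_x² + n_y² = 26. The ordered positive-integer solutions are (1, 5), (5, 1).
That gives 2 states.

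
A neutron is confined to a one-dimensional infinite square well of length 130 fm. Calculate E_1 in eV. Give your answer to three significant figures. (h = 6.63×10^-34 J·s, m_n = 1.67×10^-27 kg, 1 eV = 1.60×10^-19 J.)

E_1 = 1.22×10^4 eV

For an infinite well E_n = n²h²/(8m_nL²), so E_1 = h²/(8m_nL²) = (6.63×10^-34)²/(8·1.67×10^-27·(1.30×10^-13 m)²) = 1.947×10^-15 J.
Converting, E_1 = 1.947×10^-15 J / (1.60×10^-19 J/eV) = 1.22×10^4 eV.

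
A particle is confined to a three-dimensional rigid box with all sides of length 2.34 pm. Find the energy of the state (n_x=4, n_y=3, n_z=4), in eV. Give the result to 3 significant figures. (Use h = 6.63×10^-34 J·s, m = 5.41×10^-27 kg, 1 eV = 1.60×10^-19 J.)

For a 3D rectangular well E = (h²/8m)·Σ n_i²/L_i² = (6.63×10^-34)²/(8·5.41×10^-27) · [4²/(2.34 pm)² + 3²/(2.34 pm)² + 4²/(2.34 pm)²].
Evaluating gives E = 7.605×10^-17 J = 475 eV.

E = 475 eV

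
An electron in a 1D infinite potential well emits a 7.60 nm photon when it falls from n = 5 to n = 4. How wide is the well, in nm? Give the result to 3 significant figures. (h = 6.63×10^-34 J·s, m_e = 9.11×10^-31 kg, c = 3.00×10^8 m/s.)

L = 0.144 nm

The photon carries ΔE = hc/λ = 6.63×10^-34·3.00×10^8/7.60×10^-9 m = 2.617×10^-17 J.
Since ΔE = (5² − 4²)E_1, E_1 = 2.908×10^-18 J, and L = h/√(8m_eE_1) = 1.44×10^-10 m = 0.144 nm.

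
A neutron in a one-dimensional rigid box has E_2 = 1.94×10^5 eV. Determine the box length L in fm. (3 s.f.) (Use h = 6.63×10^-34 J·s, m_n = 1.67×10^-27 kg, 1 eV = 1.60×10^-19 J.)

From E_n = n²h²/(8m_nL²), L = n·h/√(8m_nE_n).
E_2 = 1.94×10^5 eV = 3.104×10^-14 J, so L = 2·6.63×10^-34/√(8·1.67×10^-27·3.104×10^-14) = 6.51×10^-14 m = 65.1 fm.

L = 65.1 fm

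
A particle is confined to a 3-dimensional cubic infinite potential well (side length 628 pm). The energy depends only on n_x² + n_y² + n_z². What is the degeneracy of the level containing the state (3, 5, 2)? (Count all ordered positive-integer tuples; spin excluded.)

The level has n_x² + n_y² + n_z² = 38. The ordered positive-integer solutions are (1, 1, 6), (1, 6, 1), (2, 3, 5), (2, 5, 3), (3, 2, 5), (3, 5, 2), (5, 2, 3), (5, 3, 2), (6, 1, 1).
That gives 9 states.

degeneracy = 9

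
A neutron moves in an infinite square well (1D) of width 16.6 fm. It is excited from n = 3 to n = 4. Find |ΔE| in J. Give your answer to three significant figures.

E_1 = h²/(8m_nL²) = 1.189×10^-13 J.
|ΔE| = |3² − 4²|·E_1 = 7·1.189×10^-13 J = 8.32×10^-13 J.

|ΔE| = 8.32×10^-13 J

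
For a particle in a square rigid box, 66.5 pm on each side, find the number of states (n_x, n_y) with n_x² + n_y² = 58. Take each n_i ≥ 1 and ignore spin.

degeneracy = 2

The level has n_x² + n_y² = 58. The ordered positive-integer solutions are (3, 7), (7, 3).
That gives 2 states.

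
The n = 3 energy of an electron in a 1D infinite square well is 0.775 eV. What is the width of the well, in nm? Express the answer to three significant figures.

From E_n = n²h²/(8m_eL²), L = n·h/√(8m_eE_n).
E_3 = 0.775 eV = 1.242×10^-19 J, so L = 3·6.626×10^-34/√(8·9.109×10^-31·1.242×10^-19) = 2.09×10^-9 m = 2.09 nm.

L = 2.09 nm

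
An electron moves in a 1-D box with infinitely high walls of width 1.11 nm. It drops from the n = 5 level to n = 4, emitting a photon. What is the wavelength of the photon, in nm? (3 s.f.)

E_1 = h²/(8m_eL²) = 4.890×10^-20 J, so ΔE = (5² − 4²)E_1 = 4.401×10^-19 J.
λ = hc/ΔE = (6.626×10^-34·2.998×10^8)/4.401×10^-19 = 4.51×10^-7 m = 451 nm.

λ = 451 nm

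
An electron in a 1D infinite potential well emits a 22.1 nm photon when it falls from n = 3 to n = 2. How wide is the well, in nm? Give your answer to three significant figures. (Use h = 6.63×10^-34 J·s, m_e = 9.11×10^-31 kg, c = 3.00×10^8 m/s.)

The photon carries ΔE = hc/λ = 6.63×10^-34·3.00×10^8/2.21×10^-8 m = 9.000×10^-18 J.
Since ΔE = (3² − 2²)E_1, E_1 = 1.800×10^-18 J, and L = h/√(8m_eE_1) = 1.83×10^-10 m = 0.183 nm.

L = 0.183 nm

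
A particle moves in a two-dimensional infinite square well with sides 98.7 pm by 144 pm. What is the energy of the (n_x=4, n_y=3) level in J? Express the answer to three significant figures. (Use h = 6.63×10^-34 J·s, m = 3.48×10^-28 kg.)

E = 3.28×10^-19 J

For a 2D rectangular well E = (h²/8m)·Σ n_i²/L_i² = (6.63×10^-34)²/(8·3.48×10^-28) · [4²/(98.7 pm)² + 3²/(144 pm)²].
Evaluating gives E = 3.28×10^-19 J.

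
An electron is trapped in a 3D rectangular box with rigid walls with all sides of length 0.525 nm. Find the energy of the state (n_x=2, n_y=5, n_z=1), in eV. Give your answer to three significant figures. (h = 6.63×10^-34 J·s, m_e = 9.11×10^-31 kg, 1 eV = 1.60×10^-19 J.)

For a 3D rectangular well E = (h²/8m_e)·Σ n_i²/L_i² = (6.63×10^-34)²/(8·9.11×10^-31) · [2²/(0.525 nm)² + 5²/(0.525 nm)² + 1²/(0.525 nm)²].
Evaluating gives E = 6.565×10^-18 J = 41.0 eV.

E = 41.0 eV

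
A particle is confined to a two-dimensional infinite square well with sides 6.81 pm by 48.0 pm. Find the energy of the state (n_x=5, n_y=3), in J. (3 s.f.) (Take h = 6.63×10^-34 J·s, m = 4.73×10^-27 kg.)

For a 2D rectangular well E = (h²/8m)·Σ n_i²/L_i² = (6.63×10^-34)²/(8·4.73×10^-27) · [5²/(6.81 pm)² + 3²/(48.0 pm)²].
Evaluating gives E = 6.31×10^-18 J.

E = 6.31×10^-18 J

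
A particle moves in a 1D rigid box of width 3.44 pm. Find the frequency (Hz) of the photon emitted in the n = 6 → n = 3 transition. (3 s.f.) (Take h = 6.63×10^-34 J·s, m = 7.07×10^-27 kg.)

f = 2.67×10^16 Hz

E_1 = h²/(8mL²) = 6.568×10^-19 J and ΔE = (6² − 3²)E_1 = 1.773×10^-17 J.
f = ΔE/h = 1.773×10^-17/6.63×10^-34 = 2.67×10^16 Hz.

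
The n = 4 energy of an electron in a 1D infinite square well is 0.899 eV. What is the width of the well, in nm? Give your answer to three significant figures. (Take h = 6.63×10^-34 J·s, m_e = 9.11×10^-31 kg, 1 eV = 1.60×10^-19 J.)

From E_n = n²h²/(8m_eL²), L = n·h/√(8m_eE_n).
E_4 = 0.899 eV = 1.438×10^-19 J, so L = 4·6.63×10^-34/√(8·9.11×10^-31·1.438×10^-19) = 2.59×10^-9 m = 2.59 nm.

L = 2.59 nm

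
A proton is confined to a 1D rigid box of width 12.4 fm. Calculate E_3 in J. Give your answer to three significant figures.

E_3 = 1.92×10^-12 J

For an infinite well E_n = n²h²/(8m_pL²), so E_1 = h²/(8m_pL²) = (6.626×10^-34)²/(8·1.673×10^-27·(1.24×10^-14 m)²) = 2.133×10^-13 J.
Then E_3 = 3²·E_1 = 9·2.133×10^-13 J = 1.92×10^-12 J.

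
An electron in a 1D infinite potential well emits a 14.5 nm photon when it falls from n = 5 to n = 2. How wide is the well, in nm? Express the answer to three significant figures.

L = 0.304 nm

The photon carries ΔE = hc/λ = 6.626×10^-34·2.998×10^8/1.45×10^-8 m = 1.370×10^-17 J.
Since ΔE = (5² − 2²)E_1, E_1 = 6.524×10^-19 J, and L = h/√(8m_eE_1) = 3.04×10^-10 m = 0.304 nm.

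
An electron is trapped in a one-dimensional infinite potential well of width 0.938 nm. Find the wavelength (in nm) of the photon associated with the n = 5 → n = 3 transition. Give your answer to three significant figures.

λ = 181 nm

E_1 = h²/(8m_eL²) = 6.848×10^-20 J, so ΔE = (5² − 3²)E_1 = 1.096×10^-18 J.
λ = hc/ΔE = (6.626×10^-34·2.998×10^8)/1.096×10^-18 = 1.81×10^-7 m = 181 nm.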